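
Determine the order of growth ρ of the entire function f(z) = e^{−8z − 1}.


|e^{−8z − 1}| = e^{Re(-8·z) + -1} ≤ e^{8|z|^1 + -1} = e^{8r^1 + -1} on |z| = r, so ρ ≤ 1. Choosing z on |z|=r so that -8·z is real positive (always possible by picking arg z appropriately) gives |f(z)| = e^{8r^1 + -1}, matching the bound. The additive constant -1 does not affect log log M(r) ~ 1·log r. Hence ρ = 1.
Therefore ρ = 1.

Order ρ = 1.


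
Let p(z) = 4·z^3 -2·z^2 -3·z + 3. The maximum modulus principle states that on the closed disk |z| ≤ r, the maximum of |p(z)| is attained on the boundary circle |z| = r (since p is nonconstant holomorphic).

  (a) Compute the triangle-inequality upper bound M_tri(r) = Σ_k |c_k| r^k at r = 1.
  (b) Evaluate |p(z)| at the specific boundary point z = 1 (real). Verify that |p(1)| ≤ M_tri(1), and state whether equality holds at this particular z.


Coefficients: c_0 = 3, c_1 = -3, c_2 = -2, c_3 = 4. Radius r = 1.
Part (a). Triangle bound: M_tri(r) = Σ_k |c_k| r^k
  = |3|·1^0 + |-3|·1^1 + |-2|·1^2 + |4|·1^3
  = 3 + 3 + 2 + 4 = 12.
This bounds M(r) := max_{|z|=r} |p(z)| from above; equality holds iff all terms c_k z^k can be made to align in phase at a single z on |z|=r.
Part (b). At z = 1 (real, on the circle |z| = r):
  p(1) = (3)·1^0 + (-3)·1^1 + (-2)·1^2 + (4)·1^3 = 2.
  |p(1)| = 2.
Check: |p(1)| = 2 ≤ 12 = M_tri(1). ✓ Equality does not hold at z = 1 (the coefficients have mixed signs, so the terms do not all align in phase there).

M_tri(1) = 12; |p(1)| = 2; equality at z=1: no.


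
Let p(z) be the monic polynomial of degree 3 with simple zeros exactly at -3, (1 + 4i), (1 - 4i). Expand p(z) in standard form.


The polynomial is p(z) = ∏_{α ∈ S} (z − α), where S = {-3, (1 + 4i), (1 - 4i)}.
Expanding the product yields: p(z) = z^3 + z^2 + 11·z + 51.
Note conjugate pairs combine to real quadratics: (z − (1+4i))(z − (1−4i)) = z² − 2z + 17.
The resulting polynomial has degree 3 and real coefficients as required.

p(z) = z^3 + z^2 + 11·z + 51.


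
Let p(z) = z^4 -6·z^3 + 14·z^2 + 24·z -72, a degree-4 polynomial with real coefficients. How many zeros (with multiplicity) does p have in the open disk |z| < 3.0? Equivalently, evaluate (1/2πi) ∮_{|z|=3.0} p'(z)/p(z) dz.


The zeros of p are: 2, -2, (3 + 3i), (3 - 3i).
Their magnitudes are: 2, 2, 4.243, 4.243.
Zeros with |z| < R = 3.0: 2, -2.
Count = 2.
By the argument principle, (1/2πi) ∮_{|z|=R} p'(z)/p(z) dz equals exactly this count.

Number of zeros inside |z| < 3.0: 2.


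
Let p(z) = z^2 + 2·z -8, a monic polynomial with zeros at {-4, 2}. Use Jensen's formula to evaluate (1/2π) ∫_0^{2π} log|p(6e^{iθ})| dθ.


Zeros: -4, 2; r = 6.
Inside |z| < r: -4, 2. Outside (|z| ≥ r): ∅.
p(0) = -8, so log|p(0)| = log(8) = 2.0794.
Apply Jensen: I(r) = log|p(0)| + Σ_k log(r/|z_k|), summed over zeros inside |z| < r.
  log(r/|z_k|) for z_k = -4: log(6/4) = 0.4055
  log(r/|z_k|) for z_k = 2: log(6/2) = 1.0986
Sum over inside zeros: 1.5041.
I(r) = log|p(0)| + (inside sum) = 2.0794 + 1.5041 = 3.5835.
Closed form (all zeros inside, monic): I(r) = n·log(r) = 2·log(6) = 3.5835. ✓

I(r) ≈ 3.5835.


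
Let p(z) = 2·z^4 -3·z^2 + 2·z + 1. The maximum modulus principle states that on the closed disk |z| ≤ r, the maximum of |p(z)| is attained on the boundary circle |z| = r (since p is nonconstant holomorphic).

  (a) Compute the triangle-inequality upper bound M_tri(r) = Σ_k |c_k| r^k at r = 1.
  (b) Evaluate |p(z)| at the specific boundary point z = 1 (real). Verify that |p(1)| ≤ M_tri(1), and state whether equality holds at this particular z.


Coefficients: c_0 = 1, c_1 = 2, c_2 = -3, c_3 = 0, c_4 = 2. Radius r = 1.
Part (a). Triangle bound: M_tri(r) = Σ_k |c_k| r^k
  = |1|·1^0 + |2|·1^1 + |-3|·1^2 + |0|·1^3 + |2|·1^4
  = 1 + 2 + 3 + 0 + 2 = 8.
This bounds M(r) := max_{|z|=r} |p(z)| from above; equality holds iff all terms c_k z^k can be made to align in phase at a single z on |z|=r.
Part (b). At z = 1 (real, on the circle |z| = r):
  p(1) = (1)·1^0 + (2)·1^1 + (-3)·1^2 + (0)·1^3 + (2)·1^4 = 2.
  |p(1)| = 2.
Check: |p(1)| = 2 ≤ 8 = M_tri(1). ✓ Equality does not hold at z = 1 (the coefficients have mixed signs, so the terms do not all align in phase there).

M_tri(1) = 8; |p(1)| = 2; equality at z=1: no.


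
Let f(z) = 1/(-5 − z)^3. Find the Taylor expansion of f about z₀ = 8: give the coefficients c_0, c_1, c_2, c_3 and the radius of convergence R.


Let w = z − z₀, so z = z₀ + w.
Then -5 − z = -5 − (z₀ + w) = (-5 − z₀) − w = -13 − w.
f(z) = 1/(-13 − w)^3 = (1/(-13)^3) · (1 − w/(-13))^{−3}.
By the binomial series (1−u)^{−3} = Σ_{n≥0} C(n+2, 2) u^n for |u|<1, with u = w/(-13):
  c_n = C(n+2, 2) / (-13)^(n+3).
  c_0 = 1/(-13)^3 = -1/2197.
  c_1 = 3/(-13)^4 = 3/28561.
  c_2 = 6/(-13)^5 = -6/371293.
  c_3 = 10/(-13)^6 = 10/4826809.
The series is valid for |w/d| < 1, i.e. |z − z₀| < |d|.
Radius of convergence: R = |-5 − z₀| = |-13| = 13 (distance from z₀ to the singularity z = -5).

c_0 = -1/2197, c_1 = 3/28561, c_2 = -6/371293, c_3 = 10/4826809; R = 13.


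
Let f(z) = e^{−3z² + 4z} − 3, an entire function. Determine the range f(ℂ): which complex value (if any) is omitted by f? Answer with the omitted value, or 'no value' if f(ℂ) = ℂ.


Little Picard bounds the complement of f(ℂ) to at most one point.
The exponent g(z) = −3z² + 4z is a nonconstant polynomial, hence surjective onto ℂ. So e^{g(z)} takes every value in {e^w : w ∈ ℂ} = ℂ ∖ {0}. Adding -3 shifts the range to ℂ ∖ {-3}. f omits exactly -3.

Omitted value: -3.


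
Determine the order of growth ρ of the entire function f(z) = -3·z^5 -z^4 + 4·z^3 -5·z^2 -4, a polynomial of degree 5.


|f(z)| ≤ Σ|c_k|·r^k = O(r^5) as r → ∞. Polynomial growth is O(e^{r^ε}) for every ε > 0 (since r^5/e^{r^ε} → 0), so ρ ≤ ε for all ε > 0, i.e. ρ = 0. Every nonconstant polynomial has order 0.
Therefore ρ = 0.

Order ρ = 0.


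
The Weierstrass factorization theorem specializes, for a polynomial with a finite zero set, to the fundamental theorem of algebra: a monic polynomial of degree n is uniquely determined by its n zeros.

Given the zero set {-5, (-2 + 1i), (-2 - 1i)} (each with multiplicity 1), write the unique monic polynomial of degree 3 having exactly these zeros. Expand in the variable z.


The polynomial is p(z) = ∏_{α ∈ S} (z − α), where S = {-5, (-2 + 1i), (-2 - 1i)}.
Expanding the product yields: p(z) = z^3 + 9·z^2 + 25·z + 25.
Note conjugate pairs combine to real quadratics: (z − (-2+1i))(z − (-2−1i)) = z² + 4z + 5.
The resulting polynomial has degree 3 and real coefficients as required.

p(z) = z^3 + 9·z^2 + 25·z + 25.


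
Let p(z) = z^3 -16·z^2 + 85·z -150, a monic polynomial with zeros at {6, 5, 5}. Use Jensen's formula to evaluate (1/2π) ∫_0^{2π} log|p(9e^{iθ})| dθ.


Zeros: 5, 5, 6; r = 9.
Inside |z| < r: 5, 5, 6. Outside (|z| ≥ r): ∅.
p(0) = -150, so log|p(0)| = log(150) = 5.0106.
Apply Jensen: I(r) = log|p(0)| + Σ_k log(r/|z_k|), summed over zeros inside |z| < r.
  log(r/|z_k|) for z_k = 6: log(9/6) = 0.4055
  log(r/|z_k|) for z_k = 5: log(9/5) = 0.5878
  log(r/|z_k|) for z_k = 5: log(9/5) = 0.5878
Sum over inside zeros: 1.5810.
I(r) = log|p(0)| + (inside sum) = 5.0106 + 1.5810 = 6.5917.
Closed form (all zeros inside, monic): I(r) = n·log(r) = 3·log(9) = 6.5917. ✓

I(r) ≈ 6.5917.


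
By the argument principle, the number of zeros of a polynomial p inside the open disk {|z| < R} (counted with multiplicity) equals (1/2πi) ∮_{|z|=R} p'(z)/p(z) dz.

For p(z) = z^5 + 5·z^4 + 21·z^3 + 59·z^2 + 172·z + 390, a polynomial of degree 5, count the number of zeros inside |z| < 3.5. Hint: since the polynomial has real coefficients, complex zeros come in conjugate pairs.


The zeros of p are: -3, (-2 + 3i), (-2 - 3i), (1 + 3i), (1 - 3i).
Their magnitudes are: 3, 3.606, 3.606, 3.162, 3.162.
Zeros with |z| < R = 3.5: -3, (1 + 3i), (1 - 3i).
Count = 3.
By the argument principle, (1/2πi) ∮_{|z|=R} p'(z)/p(z) dz equals exactly this count.

Number of zeros inside |z| < 3.5: 3.


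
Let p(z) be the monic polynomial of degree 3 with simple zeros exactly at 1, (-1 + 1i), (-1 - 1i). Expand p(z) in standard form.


The polynomial is p(z) = ∏_{α ∈ S} (z − α), where S = {1, (-1 + 1i), (-1 - 1i)}.
Expanding the product yields: p(z) = z^3 + z^2 -2.
Note conjugate pairs combine to real quadratics: (z − (-1+1i))(z − (-1−1i)) = z² + 2z + 2.
The resulting polynomial has degree 3 and real coefficients as required.

p(z) = z^3 + z^2 -2.


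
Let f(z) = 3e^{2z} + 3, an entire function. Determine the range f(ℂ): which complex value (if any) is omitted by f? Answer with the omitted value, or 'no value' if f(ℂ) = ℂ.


Little Picard bounds the complement of f(ℂ) to at most one point.
e^{2z} is never zero on ℂ, so 3·e^{2z} takes every value in ℂ ∖ {0}. Adding 3 shifts the range to ℂ ∖ {3}. Thus f omits exactly the value 3.

Omitted value: 3.


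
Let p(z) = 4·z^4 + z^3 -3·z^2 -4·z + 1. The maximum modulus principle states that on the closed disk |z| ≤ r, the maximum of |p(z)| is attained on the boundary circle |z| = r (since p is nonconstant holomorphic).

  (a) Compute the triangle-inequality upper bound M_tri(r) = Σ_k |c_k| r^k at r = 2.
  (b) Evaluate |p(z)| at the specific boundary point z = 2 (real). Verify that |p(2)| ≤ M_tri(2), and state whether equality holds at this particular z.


Coefficients: c_0 = 1, c_1 = -4, c_2 = -3, c_3 = 1, c_4 = 4. Radius r = 2.
Part (a). Triangle bound: M_tri(r) = Σ_k |c_k| r^k
  = |1|·2^0 + |-4|·2^1 + |-3|·2^2 + |1|·2^3 + |4|·2^4
  = 1 + 8 + 12 + 8 + 64 = 93.
This bounds M(r) := max_{|z|=r} |p(z)| from above; equality holds iff all terms c_k z^k can be made to align in phase at a single z on |z|=r.
Part (b). At z = 2 (real, on the circle |z| = r):
  p(2) = (1)·2^0 + (-4)·2^1 + (-3)·2^2 + (1)·2^3 + (4)·2^4 = 53.
  |p(2)| = 53.
Check: |p(2)| = 53 ≤ 93 = M_tri(2). ✓ Equality does not hold at z = 2 (the coefficients have mixed signs, so the terms do not all align in phase there).

M_tri(2) = 93; |p(2)| = 53; equality at z=2: no.


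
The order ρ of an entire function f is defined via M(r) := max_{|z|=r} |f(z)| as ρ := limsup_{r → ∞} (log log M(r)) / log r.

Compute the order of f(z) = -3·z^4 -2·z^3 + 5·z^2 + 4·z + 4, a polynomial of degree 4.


|f(z)| ≤ Σ|c_k|·r^k = O(r^4) as r → ∞. Polynomial growth is O(e^{r^ε}) for every ε > 0 (since r^4/e^{r^ε} → 0), so ρ ≤ ε for all ε > 0, i.e. ρ = 0. Every nonconstant polynomial has order 0.
Therefore ρ = 0.

Order ρ = 0.


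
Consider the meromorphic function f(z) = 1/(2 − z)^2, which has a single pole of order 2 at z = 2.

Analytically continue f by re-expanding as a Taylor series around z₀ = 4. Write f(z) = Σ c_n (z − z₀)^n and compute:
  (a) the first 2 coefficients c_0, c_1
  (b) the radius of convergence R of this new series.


Let w = z − z₀, so z = z₀ + w.
Then 2 − z = 2 − (z₀ + w) = (2 − z₀) − w = -2 − w.
f(z) = 1/(-2 − w)^2 = (1/(-2)^2) · (1 − w/(-2))^{−2}.
By the binomial series (1−u)^{−2} = Σ_{n≥0} C(n+1, 1) u^n for |u|<1, with u = w/(-2):
  c_n = C(n+1, 1) / (-2)^(n+2).
  c_0 = 1/(-2)^2 = 1/4.
  c_1 = 2/(-2)^3 = -1/4.
The series is valid for |w/d| < 1, i.e. |z − z₀| < |d|.
Radius of convergence: R = |2 − z₀| = |-2| = 2 (distance from z₀ to the singularity z = 2).

c_0 = 1/4, c_1 = -1/4; R = 2.


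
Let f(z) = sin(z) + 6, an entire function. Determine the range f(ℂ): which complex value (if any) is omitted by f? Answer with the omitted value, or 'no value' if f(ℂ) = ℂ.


Little Picard bounds the complement of f(ℂ) to at most one point.
sin is entire and surjective onto ℂ: for every w ∈ ℂ, sin(ζ) = w has a solution ζ ∈ ℂ (e.g., via the complex inverse arcsin). With ζ = z this gives z = ζ/(1). Then 1·sin(z) takes every value in 1·ℂ = ℂ, and adding 6 is a bijection of ℂ. So f is surjective and omits no value. (Note: only on the real line is sin bounded by [−1, 1].)

Omitted value: no value.


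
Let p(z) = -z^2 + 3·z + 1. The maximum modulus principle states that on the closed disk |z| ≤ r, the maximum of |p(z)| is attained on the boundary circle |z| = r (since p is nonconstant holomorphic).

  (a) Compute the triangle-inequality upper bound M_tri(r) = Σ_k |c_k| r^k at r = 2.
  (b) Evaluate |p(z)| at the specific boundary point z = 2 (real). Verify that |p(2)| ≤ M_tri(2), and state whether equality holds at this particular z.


Coefficients: c_0 = 1, c_1 = 3, c_2 = -1. Radius r = 2.
Part (a). Triangle bound: M_tri(r) = Σ_k |c_k| r^k
  = |1|·2^0 + |3|·2^1 + |-1|·2^2
  = 1 + 6 + 4 = 11.
This bounds M(r) := max_{|z|=r} |p(z)| from above; equality holds iff all terms c_k z^k can be made to align in phase at a single z on |z|=r.
Part (b). At z = 2 (real, on the circle |z| = r):
  p(2) = (1)·2^0 + (3)·2^1 + (-1)·2^2 = 3.
  |p(2)| = 3.
Check: |p(2)| = 3 ≤ 11 = M_tri(2). ✓ Equality does not hold at z = 2 (the coefficients have mixed signs, so the terms do not all align in phase there).

M_tri(2) = 11; |p(2)| = 3; equality at z=2: no.


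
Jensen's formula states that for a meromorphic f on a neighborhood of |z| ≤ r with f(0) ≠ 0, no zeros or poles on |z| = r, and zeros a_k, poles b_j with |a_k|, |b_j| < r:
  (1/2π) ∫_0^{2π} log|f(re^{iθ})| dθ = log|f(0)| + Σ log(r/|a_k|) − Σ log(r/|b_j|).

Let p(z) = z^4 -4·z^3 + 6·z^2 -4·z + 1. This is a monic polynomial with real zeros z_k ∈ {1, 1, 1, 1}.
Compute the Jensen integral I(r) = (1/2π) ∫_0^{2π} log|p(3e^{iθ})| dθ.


Zeros: 1, 1, 1, 1; r = 3.
Inside |z| < r: 1, 1, 1, 1. Outside (|z| ≥ r): ∅.
p(0) = 1, so log|p(0)| = log(1) = 0.0000.
Apply Jensen: I(r) = log|p(0)| + Σ_k log(r/|z_k|), summed over zeros inside |z| < r.
  log(r/|z_k|) for z_k = 1: log(3/1) = 1.0986
  log(r/|z_k|) for z_k = 1: log(3/1) = 1.0986
  log(r/|z_k|) for z_k = 1: log(3/1) = 1.0986
  log(r/|z_k|) for z_k = 1: log(3/1) = 1.0986
Sum over inside zeros: 4.3944.
I(r) = log|p(0)| + (inside sum) = 0.0000 + 4.3944 = 4.3944.
Closed form (all zeros inside, monic): I(r) = n·log(r) = 4·log(3) = 4.3944. ✓

I(r) ≈ 4.3944.


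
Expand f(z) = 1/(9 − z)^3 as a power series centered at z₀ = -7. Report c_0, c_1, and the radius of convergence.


Let w = z − z₀, so z = z₀ + w.
Then 9 − z = 9 − (z₀ + w) = (9 − z₀) − w = 16 − w.
f(z) = 1/(16 − w)^3 = (1/(16)^3) · (1 − w/(16))^{−3}.
By the binomial series (1−u)^{−3} = Σ_{n≥0} C(n+2, 2) u^n for |u|<1, with u = w/(16):
  c_n = C(n+2, 2) / (16)^(n+3).
  c_0 = 1/(16)^3 = 1/4096.
  c_1 = 3/(16)^4 = 3/65536.
The series is valid for |w/d| < 1, i.e. |z − z₀| < |d|.
Radius of convergence: R = |9 − z₀| = |16| = 16 (distance from z₀ to the singularity z = 9).

c_0 = 1/4096, c_1 = 3/65536; R = 16.


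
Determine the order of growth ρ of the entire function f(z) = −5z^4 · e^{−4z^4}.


M(r) = max_{|z|=r} |-5|·|z|^4·|e^{−4z^4}| = 5·r^4 · e^{4r^4} (the factors attain their maxima compatibly on |z|=r). Then log M(r) = log 5 + 4·log r + 4r^4, dominated by the last term, so log log M(r) ~ 4·log r. The polynomial factor -5z^4 contributes only a log r term and does not affect the order. ρ = 4.
Therefore ρ = 4.

Order ρ = 4.


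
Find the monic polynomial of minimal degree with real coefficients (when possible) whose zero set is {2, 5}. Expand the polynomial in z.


The polynomial is p(z) = ∏_{α ∈ S} (z − α), where S = {2, 5}.
Expanding the product yields: p(z) = z^2 -7·z + 10.
The resulting polynomial has degree 2 and real coefficients as required.

p(z) = z^2 -7·z + 10.


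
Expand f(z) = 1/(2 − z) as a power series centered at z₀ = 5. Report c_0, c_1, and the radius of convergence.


Let w = z − z₀, so z = z₀ + w.
Then 2 − z = 2 − (z₀ + w) = (2 − z₀) − w = -3 − w.
f(z) = 1/(-3 − w) = (1/(-3)) · 1/(1 − w/(-3)) = Σ_{n≥0} w^n / (-3)^(n+1).
So c_n = 1/(-3)^(n+1):
  c_0 = 1/(-3)^1 = -1/3.
  c_1 = 1/(-3)^2 = 1/9.
The series is valid for |w/d| < 1, i.e. |z − z₀| < |d|.
Radius of convergence: R = |2 − z₀| = |-3| = 3 (distance from z₀ to the singularity z = 2).

c_0 = -1/3, c_1 = 1/9; R = 3.


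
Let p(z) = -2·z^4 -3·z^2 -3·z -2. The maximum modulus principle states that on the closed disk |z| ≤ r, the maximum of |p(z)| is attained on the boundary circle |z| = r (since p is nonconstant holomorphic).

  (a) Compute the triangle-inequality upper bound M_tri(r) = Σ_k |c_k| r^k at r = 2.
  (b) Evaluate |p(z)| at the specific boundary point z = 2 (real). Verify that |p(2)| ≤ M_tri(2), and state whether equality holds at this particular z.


Coefficients: c_0 = -2, c_1 = -3, c_2 = -3, c_3 = 0, c_4 = -2. Radius r = 2.
Part (a). Triangle bound: M_tri(r) = Σ_k |c_k| r^k
  = |-2|·2^0 + |-3|·2^1 + |-3|·2^2 + |0|·2^3 + |-2|·2^4
  = 2 + 6 + 12 + 0 + 32 = 52.
This bounds M(r) := max_{|z|=r} |p(z)| from above; equality holds iff all terms c_k z^k can be made to align in phase at a single z on |z|=r.
Part (b). At z = 2 (real, on the circle |z| = r):
  p(2) = (-2)·2^0 + (-3)·2^1 + (-3)·2^2 + (0)·2^3 + (-2)·2^4 = -52.
  |p(2)| = 52.
Since all nonzero coefficients share the same sign, |p(2)| = 52 = M_tri(2); the triangle bound is attained at z = 2, so in fact M(r) = 52.

M_tri(2) = 52; |p(2)| = 52; equality at z=2: yes.


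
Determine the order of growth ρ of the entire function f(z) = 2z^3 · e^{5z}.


M(r) = max_{|z|=r} |2|·|z|^3·|e^{5z}| = 2·r^3 · e^{5r^1} (the factors attain their maxima compatibly on |z|=r). Then log M(r) = log 2 + 3·log r + 5r^1, dominated by the last term, so log log M(r) ~ 1·log r. The polynomial factor 2z^3 contributes only a log r term and does not affect the order. ρ = 1.
Therefore ρ = 1.

Order ρ = 1.


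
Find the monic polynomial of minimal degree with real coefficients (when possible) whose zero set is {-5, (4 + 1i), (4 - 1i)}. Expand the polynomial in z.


The polynomial is p(z) = ∏_{α ∈ S} (z − α), where S = {-5, (4 + 1i), (4 - 1i)}.
Expanding the product yields: p(z) = z^3 -3·z^2 -23·z + 85.
Note conjugate pairs combine to real quadratics: (z − (4+1i))(z − (4−1i)) = z² − 8z + 17.
The resulting polynomial has degree 3 and real coefficients as required.

p(z) = z^3 -3·z^2 -23·z + 85.


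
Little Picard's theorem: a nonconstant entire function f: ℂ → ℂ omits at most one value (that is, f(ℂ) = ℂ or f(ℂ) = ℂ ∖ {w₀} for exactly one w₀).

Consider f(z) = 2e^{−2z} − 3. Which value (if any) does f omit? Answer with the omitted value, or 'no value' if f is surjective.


Little Picard bounds the complement of f(ℂ) to at most one point.
e^{−2z} is never zero on ℂ, so 2·e^{−2z} takes every value in ℂ ∖ {0}. Adding -3 shifts the range to ℂ ∖ {-3}. Thus f omits exactly the value -3.

Omitted value: -3.


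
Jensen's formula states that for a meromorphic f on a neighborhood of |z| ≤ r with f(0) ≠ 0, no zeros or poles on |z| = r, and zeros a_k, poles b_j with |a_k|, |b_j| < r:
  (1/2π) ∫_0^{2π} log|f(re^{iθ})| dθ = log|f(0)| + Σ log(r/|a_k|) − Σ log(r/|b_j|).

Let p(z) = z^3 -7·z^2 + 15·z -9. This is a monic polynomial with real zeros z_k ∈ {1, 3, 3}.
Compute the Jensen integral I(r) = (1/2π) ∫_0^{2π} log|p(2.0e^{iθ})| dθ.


Zeros: 1, 3, 3; r = 2.0.
Inside |z| < r: 1. Outside (|z| ≥ r): 3, 3.
p(0) = -9, so log|p(0)| = log(9) = 2.1972.
Apply Jensen: I(r) = log|p(0)| + Σ_k log(r/|z_k|), summed over zeros inside |z| < r.
  log(r/|z_k|) for z_k = 1: log(2.0/1) = 0.6931
  Outside zeros (3, 3) contribute nothing to the Jensen sum.
Sum over inside zeros: 0.6931.
I(r) = log|p(0)| + (inside sum) = 2.1972 + 0.6931 = 2.8904.
Note: since some zeros are outside |z| ≤ r, the simplified n·log(r) form does NOT apply — only the inside zeros contribute.

I(r) ≈ 2.8904.


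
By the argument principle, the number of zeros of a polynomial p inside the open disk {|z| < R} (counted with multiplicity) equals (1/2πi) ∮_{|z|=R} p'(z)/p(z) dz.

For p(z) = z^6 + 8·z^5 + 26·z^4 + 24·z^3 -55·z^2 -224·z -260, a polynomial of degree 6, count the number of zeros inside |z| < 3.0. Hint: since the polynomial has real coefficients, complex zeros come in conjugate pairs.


The zeros of p are: 2, (-3 + 2i), (-3 - 2i), (-1 + 2i), (-1 - 2i), -2.
Their magnitudes are: 2, 3.606, 3.606, 2.236, 2.236, 2.
Zeros with |z| < R = 3.0: 2, (-1 + 2i), (-1 - 2i), -2.
Count = 4.
By the argument principle, (1/2πi) ∮_{|z|=R} p'(z)/p(z) dz equals exactly this count.

Number of zeros inside |z| < 3.0: 4.


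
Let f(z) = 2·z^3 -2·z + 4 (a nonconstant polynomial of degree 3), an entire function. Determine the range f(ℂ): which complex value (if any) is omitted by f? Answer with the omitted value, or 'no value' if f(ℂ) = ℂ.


Little Picard bounds the complement of f(ℂ) to at most one point.
For every w ∈ ℂ, the equation p(z) − w = 0 is a nonconstant polynomial in z and hence has at least one root by the fundamental theorem of algebra. So p is surjective onto ℂ, omitting no value.

Omitted value: no value.


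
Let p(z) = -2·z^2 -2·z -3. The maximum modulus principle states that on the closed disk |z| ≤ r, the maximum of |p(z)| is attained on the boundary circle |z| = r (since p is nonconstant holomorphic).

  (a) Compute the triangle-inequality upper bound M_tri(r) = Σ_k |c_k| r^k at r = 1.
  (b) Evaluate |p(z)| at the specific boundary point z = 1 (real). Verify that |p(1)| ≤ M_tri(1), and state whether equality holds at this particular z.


Coefficients: c_0 = -3, c_1 = -2, c_2 = -2. Radius r = 1.
Part (a). Triangle bound: M_tri(r) = Σ_k |c_k| r^k
  = |-3|·1^0 + |-2|·1^1 + |-2|·1^2
  = 3 + 2 + 2 = 7.
This bounds M(r) := max_{|z|=r} |p(z)| from above; equality holds iff all terms c_k z^k can be made to align in phase at a single z on |z|=r.
Part (b). At z = 1 (real, on the circle |z| = r):
  p(1) = (-3)·1^0 + (-2)·1^1 + (-2)·1^2 = -7.
  |p(1)| = 7.
Since all nonzero coefficients share the same sign, |p(1)| = 7 = M_tri(1); the triangle bound is attained at z = 1, so in fact M(r) = 7.

M_tri(1) = 7; |p(1)| = 7; equality at z=1: yes.


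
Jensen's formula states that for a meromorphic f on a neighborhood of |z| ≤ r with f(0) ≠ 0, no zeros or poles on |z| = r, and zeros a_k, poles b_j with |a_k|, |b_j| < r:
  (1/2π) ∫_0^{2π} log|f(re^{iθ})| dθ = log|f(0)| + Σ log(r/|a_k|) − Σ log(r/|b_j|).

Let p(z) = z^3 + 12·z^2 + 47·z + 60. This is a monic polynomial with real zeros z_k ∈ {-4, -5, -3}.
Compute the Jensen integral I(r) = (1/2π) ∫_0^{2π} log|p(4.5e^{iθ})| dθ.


Zeros: -5, -4, -3; r = 4.5.
Inside |z| < r: -4, -3. Outside (|z| ≥ r): -5.
p(0) = 60, so log|p(0)| = log(60) = 4.0943.
Apply Jensen: I(r) = log|p(0)| + Σ_k log(r/|z_k|), summed over zeros inside |z| < r.
  log(r/|z_k|) for z_k = -4: log(4.5/4) = 0.1178
  log(r/|z_k|) for z_k = -3: log(4.5/3) = 0.4055
  Outside zeros (-5) contribute nothing to the Jensen sum.
Sum over inside zeros: 0.5232.
I(r) = log|p(0)| + (inside sum) = 4.0943 + 0.5232 = 4.6176.
Note: since some zeros are outside |z| ≤ r, the simplified n·log(r) form does NOT apply — only the inside zeros contribute.

I(r) ≈ 4.6176.


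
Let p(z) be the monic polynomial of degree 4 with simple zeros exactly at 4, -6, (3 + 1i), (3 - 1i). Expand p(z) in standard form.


The polynomial is p(z) = ∏_{α ∈ S} (z − α), where S = {4, -6, (3 + 1i), (3 - 1i)}.
Expanding the product yields: p(z) = z^4 -4·z^3 -26·z^2 + 164·z -240.
Note conjugate pairs combine to real quadratics: (z − (3+1i))(z − (3−1i)) = z² − 6z + 10.
The resulting polynomial has degree 4 and real coefficients as required.

p(z) = z^4 -4·z^3 -26·z^2 + 164·z -240.


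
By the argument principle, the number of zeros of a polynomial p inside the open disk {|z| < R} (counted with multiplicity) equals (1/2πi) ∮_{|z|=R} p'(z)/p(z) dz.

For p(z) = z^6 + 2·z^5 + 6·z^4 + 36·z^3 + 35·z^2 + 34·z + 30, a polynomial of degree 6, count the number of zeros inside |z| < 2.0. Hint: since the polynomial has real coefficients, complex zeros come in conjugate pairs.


The zeros of p are: (0 + 1i), (0 - 1i), -3, (1 + 3i), (1 - 3i), -1.
Their magnitudes are: 1, 1, 3, 3.162, 3.162, 1.
Zeros with |z| < R = 2.0: (0 + 1i), (0 - 1i), -1.
Count = 3.
By the argument principle, (1/2πi) ∮_{|z|=R} p'(z)/p(z) dz equals exactly this count.

Number of zeros inside |z| < 2.0: 3.


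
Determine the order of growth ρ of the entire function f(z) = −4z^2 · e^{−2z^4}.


M(r) = max_{|z|=r} |-4|·|z|^2·|e^{−2z^4}| = 4·r^2 · e^{2r^4} (the factors attain their maxima compatibly on |z|=r). Then log M(r) = log 4 + 2·log r + 2r^4, dominated by the last term, so log log M(r) ~ 4·log r. The polynomial factor -4z^2 contributes only a log r term and does not affect the order. ρ = 4.
Therefore ρ = 4.

Order ρ = 4.


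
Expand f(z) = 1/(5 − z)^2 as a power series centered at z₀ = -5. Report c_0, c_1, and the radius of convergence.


Let w = z − z₀, so z = z₀ + w.
Then 5 − z = 5 − (z₀ + w) = (5 − z₀) − w = 10 − w.
f(z) = 1/(10 − w)^2 = (1/(10)^2) · (1 − w/(10))^{−2}.
By the binomial series (1−u)^{−2} = Σ_{n≥0} C(n+1, 1) u^n for |u|<1, with u = w/(10):
  c_n = C(n+1, 1) / (10)^(n+2).
  c_0 = 1/(10)^2 = 1/100.
  c_1 = 2/(10)^3 = 1/500.
The series is valid for |w/d| < 1, i.e. |z − z₀| < |d|.
Radius of convergence: R = |5 − z₀| = |10| = 10 (distance from z₀ to the singularity z = 5).

c_0 = 1/100, c_1 = 1/500; R = 10.


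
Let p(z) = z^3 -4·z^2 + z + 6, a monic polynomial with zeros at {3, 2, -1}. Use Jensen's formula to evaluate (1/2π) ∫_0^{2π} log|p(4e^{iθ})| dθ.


Zeros: -1, 2, 3; r = 4.
Inside |z| < r: -1, 2, 3. Outside (|z| ≥ r): ∅.
p(0) = 6, so log|p(0)| = log(6) = 1.7918.
Apply Jensen: I(r) = log|p(0)| + Σ_k log(r/|z_k|), summed over zeros inside |z| < r.
  log(r/|z_k|) for z_k = 3: log(4/3) = 0.2877
  log(r/|z_k|) for z_k = 2: log(4/2) = 0.6931
  log(r/|z_k|) for z_k = -1: log(4/1) = 1.3863
Sum over inside zeros: 2.3671.
I(r) = log|p(0)| + (inside sum) = 1.7918 + 2.3671 = 4.1589.
Closed form (all zeros inside, monic): I(r) = n·log(r) = 3·log(4) = 4.1589. ✓

I(r) ≈ 4.1589.


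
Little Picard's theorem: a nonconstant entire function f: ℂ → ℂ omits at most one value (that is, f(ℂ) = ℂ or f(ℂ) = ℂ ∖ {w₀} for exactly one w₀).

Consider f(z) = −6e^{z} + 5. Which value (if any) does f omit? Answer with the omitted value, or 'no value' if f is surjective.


Little Picard bounds the complement of f(ℂ) to at most one point.
e^{z} is never zero on ℂ, so -6·e^{z} takes every value in ℂ ∖ {0}. Adding 5 shifts the range to ℂ ∖ {5}. Thus f omits exactly the value 5.

Omitted value: 5.


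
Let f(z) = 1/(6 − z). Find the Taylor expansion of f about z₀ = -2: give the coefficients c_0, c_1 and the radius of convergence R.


Let w = z − z₀, so z = z₀ + w.
Then 6 − z = 6 − (z₀ + w) = (6 − z₀) − w = 8 − w.
f(z) = 1/(8 − w) = (1/(8)) · 1/(1 − w/(8)) = Σ_{n≥0} w^n / (8)^(n+1).
So c_n = 1/(8)^(n+1):
  c_0 = 1/(8)^1 = 1/8.
  c_1 = 1/(8)^2 = 1/64.
The series is valid for |w/d| < 1, i.e. |z − z₀| < |d|.
Radius of convergence: R = |6 − z₀| = |8| = 8 (distance from z₀ to the singularity z = 6).

c_0 = 1/8, c_1 = 1/64; R = 8.


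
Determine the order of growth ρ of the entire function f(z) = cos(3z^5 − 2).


Write cos(w) = (e^{iw} ± e^{−iw})/(2 or 2i), so |cos(w)| ≤ e^{|w|}. With w = 3z^5 − 2, |w| ≤ 3r^5 + 2 on |z|=r, giving M(r) ≤ e^{3r^5 + 2} and ρ ≤ 5. For the lower bound, choose z on |z|=r with 3z^5 purely imaginary of modulus 3r^5; then |cos(3z^5 − 2)| grows like e^{3r^5}/2, so ρ ≥ 5. Hence ρ = 5.
Therefore ρ = 5.

Order ρ = 5.


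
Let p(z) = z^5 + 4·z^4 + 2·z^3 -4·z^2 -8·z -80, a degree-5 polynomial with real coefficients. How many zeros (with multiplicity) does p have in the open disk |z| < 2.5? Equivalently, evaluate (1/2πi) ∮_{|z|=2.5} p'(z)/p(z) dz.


The zeros of p are: (0 + 2i), (0 - 2i), 2, (-3 + 1i), (-3 - 1i).
Their magnitudes are: 2, 2, 2, 3.162, 3.162.
Zeros with |z| < R = 2.5: (0 + 2i), (0 - 2i), 2.
Count = 3.
By the argument principle, (1/2πi) ∮_{|z|=R} p'(z)/p(z) dz equals exactly this count.

Number of zeros inside |z| < 2.5: 3.


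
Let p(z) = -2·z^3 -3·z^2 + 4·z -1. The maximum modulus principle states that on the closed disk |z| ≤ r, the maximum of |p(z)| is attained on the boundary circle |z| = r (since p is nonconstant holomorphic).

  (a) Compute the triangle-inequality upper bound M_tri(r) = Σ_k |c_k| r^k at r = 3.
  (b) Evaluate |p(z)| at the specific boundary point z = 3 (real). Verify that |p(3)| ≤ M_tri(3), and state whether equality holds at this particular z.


Coefficients: c_0 = -1, c_1 = 4, c_2 = -3, c_3 = -2. Radius r = 3.
Part (a). Triangle bound: M_tri(r) = Σ_k |c_k| r^k
  = |-1|·3^0 + |4|·3^1 + |-3|·3^2 + |-2|·3^3
  = 1 + 12 + 27 + 54 = 94.
This bounds M(r) := max_{|z|=r} |p(z)| from above; equality holds iff all terms c_k z^k can be made to align in phase at a single z on |z|=r.
Part (b). At z = 3 (real, on the circle |z| = r):
  p(3) = (-1)·3^0 + (4)·3^1 + (-3)·3^2 + (-2)·3^3 = -70.
  |p(3)| = 70.
Check: |p(3)| = 70 ≤ 94 = M_tri(3). ✓ Equality does not hold at z = 3 (the coefficients have mixed signs, so the terms do not all align in phase there).

M_tri(3) = 94; |p(3)| = 70; equality at z=3: no.


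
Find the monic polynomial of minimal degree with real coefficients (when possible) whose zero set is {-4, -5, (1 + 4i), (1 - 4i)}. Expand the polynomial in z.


The polynomial is p(z) = ∏_{α ∈ S} (z − α), where S = {-4, -5, (1 + 4i), (1 - 4i)}.
Expanding the product yields: p(z) = z^4 + 7·z^3 + 19·z^2 + 113·z + 340.
Note conjugate pairs combine to real quadratics: (z − (1+4i))(z − (1−4i)) = z² − 2z + 17.
The resulting polynomial has degree 4 and real coefficients as required.

p(z) = z^4 + 7·z^3 + 19·z^2 + 113·z + 340.


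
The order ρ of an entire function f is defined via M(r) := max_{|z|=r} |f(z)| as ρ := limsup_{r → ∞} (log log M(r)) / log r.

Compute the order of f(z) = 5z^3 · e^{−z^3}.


M(r) = max_{|z|=r} |5|·|z|^3·|e^{−z^3}| = 5·r^3 · e^{1r^3} (the factors attain their maxima compatibly on |z|=r). Then log M(r) = log 5 + 3·log r + 1r^3, dominated by the last term, so log log M(r) ~ 3·log r. The polynomial factor 5z^3 contributes only a log r term and does not affect the order. ρ = 3.
Therefore ρ = 3.

Order ρ = 3.


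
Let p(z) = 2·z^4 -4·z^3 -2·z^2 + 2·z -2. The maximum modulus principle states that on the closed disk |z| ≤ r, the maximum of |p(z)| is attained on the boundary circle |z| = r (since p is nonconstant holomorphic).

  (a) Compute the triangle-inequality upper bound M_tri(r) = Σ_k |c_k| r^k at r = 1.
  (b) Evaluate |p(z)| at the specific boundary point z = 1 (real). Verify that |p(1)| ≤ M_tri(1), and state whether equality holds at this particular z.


Coefficients: c_0 = -2, c_1 = 2, c_2 = -2, c_3 = -4, c_4 = 2. Radius r = 1.
Part (a). Triangle bound: M_tri(r) = Σ_k |c_k| r^k
  = |-2|·1^0 + |2|·1^1 + |-2|·1^2 + |-4|·1^3 + |2|·1^4
  = 2 + 2 + 2 + 4 + 2 = 12.
This bounds M(r) := max_{|z|=r} |p(z)| from above; equality holds iff all terms c_k z^k can be made to align in phase at a single z on |z|=r.
Part (b). At z = 1 (real, on the circle |z| = r):
  p(1) = (-2)·1^0 + (2)·1^1 + (-2)·1^2 + (-4)·1^3 + (2)·1^4 = -4.
  |p(1)| = 4.
Check: |p(1)| = 4 ≤ 12 = M_tri(1). ✓ Equality does not hold at z = 1 (the coefficients have mixed signs, so the terms do not all align in phase there).

M_tri(1) = 12; |p(1)| = 4; equality at z=1: no.


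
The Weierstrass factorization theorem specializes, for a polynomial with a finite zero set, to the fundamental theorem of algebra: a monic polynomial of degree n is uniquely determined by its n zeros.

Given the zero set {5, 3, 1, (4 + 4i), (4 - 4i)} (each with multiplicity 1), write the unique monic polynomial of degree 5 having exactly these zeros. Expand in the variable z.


The polynomial is p(z) = ∏_{α ∈ S} (z − α), where S = {5, 3, 1, (4 + 4i), (4 - 4i)}.
Expanding the product yields: p(z) = z^5 -17·z^4 + 127·z^3 -487·z^2 + 856·z -480.
Note conjugate pairs combine to real quadratics: (z − (4+4i))(z − (4−4i)) = z² − 8z + 32.
The resulting polynomial has degree 5 and real coefficients as required.

p(z) = z^5 -17·z^4 + 127·z^3 -487·z^2 + 856·z -480.


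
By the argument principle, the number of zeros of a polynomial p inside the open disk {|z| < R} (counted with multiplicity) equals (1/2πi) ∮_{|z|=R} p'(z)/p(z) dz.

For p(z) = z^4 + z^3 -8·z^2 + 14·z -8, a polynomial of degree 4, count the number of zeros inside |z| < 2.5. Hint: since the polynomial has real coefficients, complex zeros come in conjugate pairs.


The zeros of p are: -4, 1, (1 + 1i), (1 - 1i).
Their magnitudes are: 4, 1, 1.414, 1.414.
Zeros with |z| < R = 2.5: 1, (1 + 1i), (1 - 1i).
Count = 3.
By the argument principle, (1/2πi) ∮_{|z|=R} p'(z)/p(z) dz equals exactly this count.

Number of zeros inside |z| < 2.5: 3.


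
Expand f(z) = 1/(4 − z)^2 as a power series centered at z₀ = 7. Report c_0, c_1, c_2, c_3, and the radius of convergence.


Let w = z − z₀, so z = z₀ + w.
Then 4 − z = 4 − (z₀ + w) = (4 − z₀) − w = -3 − w.
f(z) = 1/(-3 − w)^2 = (1/(-3)^2) · (1 − w/(-3))^{−2}.
By the binomial series (1−u)^{−2} = Σ_{n≥0} C(n+1, 1) u^n for |u|<1, with u = w/(-3):
  c_n = C(n+1, 1) / (-3)^(n+2).
  c_0 = 1/(-3)^2 = 1/9.
  c_1 = 2/(-3)^3 = -2/27.
  c_2 = 3/(-3)^4 = 1/27.
  c_3 = 4/(-3)^5 = -4/243.
The series is valid for |w/d| < 1, i.e. |z − z₀| < |d|.
Radius of convergence: R = |4 − z₀| = |-3| = 3 (distance from z₀ to the singularity z = 4).

c_0 = 1/9, c_1 = -2/27, c_2 = 1/27, c_3 = -4/243; R = 3.


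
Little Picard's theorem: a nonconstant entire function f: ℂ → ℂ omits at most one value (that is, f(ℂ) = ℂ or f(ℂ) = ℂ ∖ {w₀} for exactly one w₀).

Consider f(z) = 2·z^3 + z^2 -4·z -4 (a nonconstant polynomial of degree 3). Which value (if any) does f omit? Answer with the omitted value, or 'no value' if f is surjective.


Little Picard bounds the complement of f(ℂ) to at most one point.
For every w ∈ ℂ, the equation p(z) − w = 0 is a nonconstant polynomial in z and hence has at least one root by the fundamental theorem of algebra. So p is surjective onto ℂ, omitting no value.

Omitted value: no value.


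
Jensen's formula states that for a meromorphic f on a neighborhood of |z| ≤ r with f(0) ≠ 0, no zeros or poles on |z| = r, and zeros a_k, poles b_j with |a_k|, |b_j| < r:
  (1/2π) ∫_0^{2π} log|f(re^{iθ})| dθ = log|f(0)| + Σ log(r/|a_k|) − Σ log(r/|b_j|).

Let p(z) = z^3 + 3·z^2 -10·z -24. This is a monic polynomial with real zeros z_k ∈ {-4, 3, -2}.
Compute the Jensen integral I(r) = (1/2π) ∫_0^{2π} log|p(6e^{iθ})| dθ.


Zeros: -4, -2, 3; r = 6.
Inside |z| < r: -4, -2, 3. Outside (|z| ≥ r): ∅.
p(0) = -24, so log|p(0)| = log(24) = 3.1781.
Apply Jensen: I(r) = log|p(0)| + Σ_k log(r/|z_k|), summed over zeros inside |z| < r.
  log(r/|z_k|) for z_k = -4: log(6/4) = 0.4055
  log(r/|z_k|) for z_k = 3: log(6/3) = 0.6931
  log(r/|z_k|) for z_k = -2: log(6/2) = 1.0986
Sum over inside zeros: 2.1972.
I(r) = log|p(0)| + (inside sum) = 3.1781 + 2.1972 = 5.3753.
Closed form (all zeros inside, monic): I(r) = n·log(r) = 3·log(6) = 5.3753. ✓

I(r) ≈ 5.3753.


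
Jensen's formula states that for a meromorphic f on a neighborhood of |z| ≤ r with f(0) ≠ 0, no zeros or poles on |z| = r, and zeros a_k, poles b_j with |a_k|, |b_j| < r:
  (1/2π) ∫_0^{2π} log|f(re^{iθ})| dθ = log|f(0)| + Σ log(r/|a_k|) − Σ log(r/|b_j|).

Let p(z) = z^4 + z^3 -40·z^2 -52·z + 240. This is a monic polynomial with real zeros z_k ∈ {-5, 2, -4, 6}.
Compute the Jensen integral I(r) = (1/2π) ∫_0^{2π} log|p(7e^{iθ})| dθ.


Zeros: -5, -4, 2, 6; r = 7.
Inside |z| < r: -5, -4, 2, 6. Outside (|z| ≥ r): ∅.
p(0) = 240, so log|p(0)| = log(240) = 5.4806.
Apply Jensen: I(r) = log|p(0)| + Σ_k log(r/|z_k|), summed over zeros inside |z| < r.
  log(r/|z_k|) for z_k = -5: log(7/5) = 0.3365
  log(r/|z_k|) for z_k = 2: log(7/2) = 1.2528
  log(r/|z_k|) for z_k = -4: log(7/4) = 0.5596
  log(r/|z_k|) for z_k = 6: log(7/6) = 0.1542
Sum over inside zeros: 2.3030.
I(r) = log|p(0)| + (inside sum) = 5.4806 + 2.3030 = 7.7836.
Closed form (all zeros inside, monic): I(r) = n·log(r) = 4·log(7) = 7.7836. ✓

I(r) ≈ 7.7836.


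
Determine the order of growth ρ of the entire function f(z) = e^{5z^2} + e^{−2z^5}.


Each summand is entire of order 2 and 5 respectively (as in the single-exponential case). The order of a sum is at most the max of the orders, so ρ ≤ 5. For the lower bound: on |z|=r choose arg z so that -2z^5 is real positive; then |e^{-2z^5}| = e^{2r^5} while |e^{5z^2}| ≤ e^{5r^2} = o(e^{2r^5}). So |f| ≥ e^{2r^5}(1 − o(1)) and ρ ≥ 5. Hence ρ = max(2, 5) = 5.
Therefore ρ = 5.

Order ρ = 5.


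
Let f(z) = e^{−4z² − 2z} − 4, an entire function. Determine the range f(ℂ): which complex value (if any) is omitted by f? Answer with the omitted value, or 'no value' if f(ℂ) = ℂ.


Little Picard bounds the complement of f(ℂ) to at most one point.
The exponent g(z) = −4z² − 2z is a nonconstant polynomial, hence surjective onto ℂ. So e^{g(z)} takes every value in {e^w : w ∈ ℂ} = ℂ ∖ {0}. Adding -4 shifts the range to ℂ ∖ {-4}. f omits exactly -4.

Omitted value: -4.


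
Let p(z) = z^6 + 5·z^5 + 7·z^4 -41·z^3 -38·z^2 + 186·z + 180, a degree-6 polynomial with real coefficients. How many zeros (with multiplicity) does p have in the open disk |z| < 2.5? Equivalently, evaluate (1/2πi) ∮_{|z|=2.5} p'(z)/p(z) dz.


The zeros of p are: (2 + 1i), (2 - 1i), (-3 + 3i), (-3 - 3i), -1, -2.
Their magnitudes are: 2.236, 2.236, 4.243, 4.243, 1, 2.
Zeros with |z| < R = 2.5: (2 + 1i), (2 - 1i), -1, -2.
Count = 4.
By the argument principle, (1/2πi) ∮_{|z|=R} p'(z)/p(z) dz equals exactly this count.

Number of zeros inside |z| < 2.5: 4.


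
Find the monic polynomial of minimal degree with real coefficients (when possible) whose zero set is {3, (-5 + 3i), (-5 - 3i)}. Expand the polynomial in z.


The polynomial is p(z) = ∏_{α ∈ S} (z − α), where S = {3, (-5 + 3i), (-5 - 3i)}.
Expanding the product yields: p(z) = z^3 + 7·z^2 + 4·z -102.
Note conjugate pairs combine to real quadratics: (z − (-5+3i))(z − (-5−3i)) = z² + 10z + 34.
The resulting polynomial has degree 3 and real coefficients as required.

p(z) = z^3 + 7·z^2 + 4·z -102.


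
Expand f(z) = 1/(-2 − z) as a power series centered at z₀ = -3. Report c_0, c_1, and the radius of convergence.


Let w = z − z₀, so z = z₀ + w.
Then -2 − z = -2 − (z₀ + w) = (-2 − z₀) − w = 1 − w.
f(z) = 1/(1 − w) = (1/(1)) · 1/(1 − w/(1)) = Σ_{n≥0} w^n / (1)^(n+1).
So c_n = 1/(1)^(n+1):
  c_0 = 1/(1)^1 = 1.
  c_1 = 1/(1)^2 = 1.
The series is valid for |w/d| < 1, i.e. |z − z₀| < |d|.
Radius of convergence: R = |-2 − z₀| = |1| = 1 (distance from z₀ to the singularity z = -2).

c_0 = 1, c_1 = 1; R = 1.


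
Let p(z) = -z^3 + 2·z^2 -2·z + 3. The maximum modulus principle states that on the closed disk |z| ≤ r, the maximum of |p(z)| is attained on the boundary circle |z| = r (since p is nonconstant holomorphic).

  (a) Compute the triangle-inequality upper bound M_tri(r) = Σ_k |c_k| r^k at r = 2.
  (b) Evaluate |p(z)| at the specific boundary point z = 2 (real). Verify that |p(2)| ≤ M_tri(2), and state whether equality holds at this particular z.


Coefficients: c_0 = 3, c_1 = -2, c_2 = 2, c_3 = -1. Radius r = 2.
Part (a). Triangle bound: M_tri(r) = Σ_k |c_k| r^k
  = |3|·2^0 + |-2|·2^1 + |2|·2^2 + |-1|·2^3
  = 3 + 4 + 8 + 8 = 23.
This bounds M(r) := max_{|z|=r} |p(z)| from above; equality holds iff all terms c_k z^k can be made to align in phase at a single z on |z|=r.
Part (b). At z = 2 (real, on the circle |z| = r):
  p(2) = (3)·2^0 + (-2)·2^1 + (2)·2^2 + (-1)·2^3 = -1.
  |p(2)| = 1.
Check: |p(2)| = 1 ≤ 23 = M_tri(2). ✓ Equality does not hold at z = 2 (the coefficients have mixed signs, so the terms do not all align in phase there).

M_tri(2) = 23; |p(2)| = 1; equality at z=2: no.
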